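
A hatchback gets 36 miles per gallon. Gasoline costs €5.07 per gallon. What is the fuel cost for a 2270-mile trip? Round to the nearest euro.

€320

Fuel = 2270 mi / 36 mpg = 63.06 gal
Cost = 63.06 gal × €5.07/gal = €319.69 ≈ €320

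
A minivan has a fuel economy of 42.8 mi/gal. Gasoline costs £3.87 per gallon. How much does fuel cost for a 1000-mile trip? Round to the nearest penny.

£90.42

Fuel = 1000 mi / 42.8 mpg = 23.36 gal
Cost = 23.36 gal × £3.87/gal = £90.42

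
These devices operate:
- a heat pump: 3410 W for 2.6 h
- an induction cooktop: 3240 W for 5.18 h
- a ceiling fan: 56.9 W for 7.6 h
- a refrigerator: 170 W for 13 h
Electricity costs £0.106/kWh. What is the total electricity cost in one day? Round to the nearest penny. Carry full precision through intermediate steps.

£3.00

heat pump: 3410 W × 2.6 h = 8,866 Wh = 8.866 kWh
induction cooktop: 3240 W × 5.18 h = 16,783 Wh = 16.78 kWh
ceiling fan: 56.9 W × 7.6 h = 432 Wh = 0.4324 kWh
refrigerator: 170 W × 13 h = 2,210 Wh = 2.21 kWh
Total energy = 8.866 + 16.78 + 0.4324 + 2.21 = 28.29 kWh
Cost = 28.29 kWh × £0.106 = £3.00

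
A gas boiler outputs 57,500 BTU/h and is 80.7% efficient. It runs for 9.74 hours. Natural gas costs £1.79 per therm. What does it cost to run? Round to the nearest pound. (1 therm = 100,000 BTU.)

Heat delivered = 57,500 BTU/h × 9.74 h = 560,050 BTU
Gas input = 560,050 / 0.807 = 693,990 BTU
= 693,990 / 100,000 = 6.94 therm
Cost = 6.94 × £1.79/therm = £12.42 ≈ £12

£12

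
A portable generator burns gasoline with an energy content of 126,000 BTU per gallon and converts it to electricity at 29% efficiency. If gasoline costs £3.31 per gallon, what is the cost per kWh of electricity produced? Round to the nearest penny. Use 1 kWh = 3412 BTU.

£0.31

Electrical output per gallon = 126,000 BTU × 0.29 / 3412 BTU/kWh = 10.71 kWh
Cost per kWh = £3.31 / 10.71 kWh = £0.309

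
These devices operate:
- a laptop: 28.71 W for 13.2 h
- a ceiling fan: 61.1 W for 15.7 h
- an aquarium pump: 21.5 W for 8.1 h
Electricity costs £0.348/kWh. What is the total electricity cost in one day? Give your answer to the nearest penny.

£0.53

laptop: 28.71 W × 13.2 h = 379 Wh = 0.379 kWh
ceiling fan: 61.1 W × 15.7 h = 959 Wh = 0.9593 kWh
aquarium pump: 21.5 W × 8.1 h = 174 Wh = 0.1741 kWh
Total energy = 0.379 + 0.9593 + 0.1741 = 1.512 kWh
Cost = 1.512 kWh × £0.348 = £0.53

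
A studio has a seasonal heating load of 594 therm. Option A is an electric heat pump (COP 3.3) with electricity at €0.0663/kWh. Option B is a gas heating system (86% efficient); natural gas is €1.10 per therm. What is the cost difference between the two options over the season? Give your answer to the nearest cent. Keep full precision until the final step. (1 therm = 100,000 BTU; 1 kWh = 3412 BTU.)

Heat load = 594 therm × 100,000 = 59,400,000 BTU
Gas: input = 59,400,000 / 0.86 = 69,069,767 BTU = 690.7 therm → 690.7 × €1.10 = €759.77
Heat pump: 59,400,000 BTU / 3412 = 17,410 kWh heat; / 3.3 = 5,275 kWh in → × €0.0663 = €349.77
Difference = |€759.77 − €349.77| = €410.00

€410.00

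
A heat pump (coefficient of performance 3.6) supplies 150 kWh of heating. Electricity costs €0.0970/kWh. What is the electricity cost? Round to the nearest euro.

Electrical input = 150 kWh / 3.6 = 41.67 kWh
Cost = 41.67 × €0.0970/kWh = €4.04 ≈ €4

€4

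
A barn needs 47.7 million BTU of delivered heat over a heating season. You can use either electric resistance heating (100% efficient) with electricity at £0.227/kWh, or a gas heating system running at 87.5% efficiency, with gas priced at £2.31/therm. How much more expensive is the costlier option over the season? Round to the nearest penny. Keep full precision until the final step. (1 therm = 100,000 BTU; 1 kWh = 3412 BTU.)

Heat load = 47.7 × 10⁶ BTU = 47,700,000 BTU
Gas: input = 47,700,000 / 0.875 = 54,514,286 BTU = 545.1 therm → 545.1 × £2.31 = £1,259.28
Electric: 47,700,000 BTU / 3412 = 13,980 kWh → × £0.227 = £3,173.48
Difference = |£1,259.28 − £3,173.48| = £1,914.20

£1914.20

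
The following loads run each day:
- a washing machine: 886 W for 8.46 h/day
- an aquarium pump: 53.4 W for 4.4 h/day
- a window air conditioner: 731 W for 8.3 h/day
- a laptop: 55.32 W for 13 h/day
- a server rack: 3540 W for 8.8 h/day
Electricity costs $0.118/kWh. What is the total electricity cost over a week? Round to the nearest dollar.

$38

washing machine: 886 W × 8.46 h × 7 d = 52,469 Wh = 52.47 kWh
aquarium pump: 53.4 W × 4.4 h × 7 d = 1,645 Wh = 1.645 kWh
window air conditioner: 731 W × 8.3 h × 7 d = 42,471 Wh = 42.47 kWh
laptop: 55.32 W × 13 h × 7 d = 5,034 Wh = 5.034 kWh
server rack: 3540 W × 8.8 h × 7 d = 218,064 Wh = 218.1 kWh
Total energy = 52.47 + 1.645 + 42.47 + 5.034 + 218.1 = 319.7 kWh
Cost = 319.7 kWh × $0.118 = $37.72 ≈ $38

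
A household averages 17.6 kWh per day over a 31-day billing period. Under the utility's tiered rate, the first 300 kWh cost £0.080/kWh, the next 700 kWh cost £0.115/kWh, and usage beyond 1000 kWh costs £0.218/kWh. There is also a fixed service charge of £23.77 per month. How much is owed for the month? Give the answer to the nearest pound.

£76

Usage = 17.6 kWh/day × 31 days = 545.6 kWh
First 300 kWh × £0.080 = £24.00
Next 245.6 kWh × £0.115 = £28.24
Remaining tier: 0 kWh (not reached)
Energy charge = £52.24; + service £23.77 = £76.01 ≈ £76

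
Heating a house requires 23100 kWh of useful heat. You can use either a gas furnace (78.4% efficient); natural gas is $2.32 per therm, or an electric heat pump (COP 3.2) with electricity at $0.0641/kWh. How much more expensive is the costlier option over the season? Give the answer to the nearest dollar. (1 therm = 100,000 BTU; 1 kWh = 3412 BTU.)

$1870

Heat load = 23100 kWh × 3412 = 78,817,200 BTU
Gas: input = 78,817,200 / 0.784 = 100,532,143 BTU = 1,005 therm → 1,005 × $2.32 = $2,332.35
Heat pump: 78,817,200 BTU / 3412 = 23,100 kWh heat; / 3.2 = 7,219 kWh in → × $0.0641 = $462.72
Difference = |$2,332.35 − $462.72| = $1,869.62 ≈ $1870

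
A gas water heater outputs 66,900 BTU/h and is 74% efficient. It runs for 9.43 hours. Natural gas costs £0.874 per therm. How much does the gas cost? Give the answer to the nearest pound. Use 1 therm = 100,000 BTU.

Heat delivered = 66,900 BTU/h × 9.43 h = 630,867 BTU
Gas input = 630,867 / 0.74 = 852,523 BTU
= 852,523 / 100,000 = 8.525 therm
Cost = 8.525 × £0.874/therm = £7.45 ≈ £7

£7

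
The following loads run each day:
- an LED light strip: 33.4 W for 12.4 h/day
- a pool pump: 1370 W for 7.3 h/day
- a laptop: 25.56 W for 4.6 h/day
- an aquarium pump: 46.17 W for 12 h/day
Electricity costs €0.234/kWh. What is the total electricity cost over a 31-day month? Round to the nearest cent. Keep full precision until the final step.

LED light strip: 33.4 W × 12.4 h × 31 d = 12,839 Wh = 12.84 kWh
pool pump: 1370 W × 7.3 h × 31 d = 310,031 Wh = 310 kWh
laptop: 25.56 W × 4.6 h × 31 d = 3,645 Wh = 3.645 kWh
aquarium pump: 46.17 W × 12 h × 31 d = 17,175 Wh = 17.18 kWh
Total energy = 12.84 + 310 + 3.645 + 17.18 = 343.7 kWh
Cost = 343.7 kWh × €0.234 = €80.42

€80.42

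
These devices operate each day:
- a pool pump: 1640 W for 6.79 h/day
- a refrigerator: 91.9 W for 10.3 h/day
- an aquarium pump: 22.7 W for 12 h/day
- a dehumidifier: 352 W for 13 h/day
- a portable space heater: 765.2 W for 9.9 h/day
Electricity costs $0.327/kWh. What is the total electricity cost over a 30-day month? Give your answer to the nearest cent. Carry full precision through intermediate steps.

pool pump: 1640 W × 6.79 h × 30 d = 334,068 Wh = 334.1 kWh
refrigerator: 91.9 W × 10.3 h × 30 d = 28,397 Wh = 28.4 kWh
aquarium pump: 22.7 W × 12 h × 30 d = 8,172 Wh = 8.172 kWh
dehumidifier: 352 W × 13 h × 30 d = 137,280 Wh = 137.3 kWh
portable space heater: 765.2 W × 9.9 h × 30 d = 227,264 Wh = 227.3 kWh
Total energy = 334.1 + 28.4 + 8.172 + 137.3 + 227.3 = 735.2 kWh
Cost = 735.2 kWh × $0.327 = $240.40

$240.40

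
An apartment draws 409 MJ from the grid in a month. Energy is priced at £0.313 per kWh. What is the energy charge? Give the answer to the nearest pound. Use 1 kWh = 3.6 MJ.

£36

409 MJ × (0.27778 kWh/MJ) = 113.6 kWh
Cost = 113.6 kWh × £0.313/kWh = £35.56 ≈ £36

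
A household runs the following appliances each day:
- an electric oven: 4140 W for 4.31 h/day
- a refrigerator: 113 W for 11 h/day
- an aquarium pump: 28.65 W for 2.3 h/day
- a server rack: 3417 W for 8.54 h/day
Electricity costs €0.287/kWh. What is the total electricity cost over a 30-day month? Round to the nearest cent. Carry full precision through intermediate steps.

electric oven: 4140 W × 4.31 h × 30 d = 535,302 Wh = 535.3 kWh
refrigerator: 113 W × 11 h × 30 d = 37,290 Wh = 37.29 kWh
aquarium pump: 28.65 W × 2.3 h × 30 d = 1,977 Wh = 1.977 kWh
server rack: 3417 W × 8.54 h × 30 d = 875,435 Wh = 875.4 kWh
Total energy = 535.3 + 37.29 + 1.977 + 875.4 = 1,450 kWh
Cost = 1,450 kWh × €0.287 = €416.15

€416.15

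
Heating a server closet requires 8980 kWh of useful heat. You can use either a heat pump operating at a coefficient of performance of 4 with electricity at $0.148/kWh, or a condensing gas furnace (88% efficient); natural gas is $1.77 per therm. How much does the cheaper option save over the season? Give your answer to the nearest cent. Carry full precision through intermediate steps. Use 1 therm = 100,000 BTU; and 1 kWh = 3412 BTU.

Heat load = 8980 kWh × 3412 = 30,639,760 BTU
Gas: input = 30,639,760 / 0.88 = 34,817,909 BTU = 348.2 therm → 348.2 × $1.77 = $616.28
Heat pump: 30,639,760 BTU / 3412 = 8,980 kWh heat; / 4 = 2,245 kWh in → × $0.148 = $332.26
Difference = |$616.28 − $332.26| = $284.02

$284.02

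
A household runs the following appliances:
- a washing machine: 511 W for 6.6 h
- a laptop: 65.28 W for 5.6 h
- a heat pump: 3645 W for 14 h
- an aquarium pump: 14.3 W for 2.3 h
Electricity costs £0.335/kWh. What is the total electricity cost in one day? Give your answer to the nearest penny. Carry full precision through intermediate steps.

£18.36

washing machine: 511 W × 6.6 h = 3,373 Wh = 3.373 kWh
laptop: 65.28 W × 5.6 h = 366 Wh = 0.3656 kWh
heat pump: 3645 W × 14 h = 51,030 Wh = 51.03 kWh
aquarium pump: 14.3 W × 2.3 h = 33 Wh = 0.03289 kWh
Total energy = 3.373 + 0.3656 + 51.03 + 0.03289 = 54.8 kWh
Cost = 54.8 kWh × £0.335 = £18.36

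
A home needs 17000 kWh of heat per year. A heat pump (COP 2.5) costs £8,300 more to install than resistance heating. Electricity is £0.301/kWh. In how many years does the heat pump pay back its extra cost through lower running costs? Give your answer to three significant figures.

2.70 years

Resistance: 17000 kWh × £0.301 = £5,117.00/yr
Heat pump: 17000 / 2.5 = 6800 kWh in → × £0.301 = £2,046.80/yr
Annual savings = £3,070.20
Payback = £8,300 / £3,070.20 = 2.7 years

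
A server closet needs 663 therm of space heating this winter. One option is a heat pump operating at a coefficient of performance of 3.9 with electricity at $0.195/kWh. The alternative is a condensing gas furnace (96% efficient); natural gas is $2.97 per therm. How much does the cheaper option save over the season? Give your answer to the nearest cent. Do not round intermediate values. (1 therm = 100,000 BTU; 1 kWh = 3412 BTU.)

Heat load = 663 therm × 100,000 = 66,300,000 BTU
Gas: input = 66,300,000 / 0.96 = 69,062,500 BTU = 690.6 therm → 690.6 × $2.97 = $2,051.16
Heat pump: 66,300,000 BTU / 3412 = 19,430 kWh heat; / 3.9 = 4,982 kWh in → × $0.195 = $971.57
Difference = |$2,051.16 − $971.57| = $1,079.59

$1079.59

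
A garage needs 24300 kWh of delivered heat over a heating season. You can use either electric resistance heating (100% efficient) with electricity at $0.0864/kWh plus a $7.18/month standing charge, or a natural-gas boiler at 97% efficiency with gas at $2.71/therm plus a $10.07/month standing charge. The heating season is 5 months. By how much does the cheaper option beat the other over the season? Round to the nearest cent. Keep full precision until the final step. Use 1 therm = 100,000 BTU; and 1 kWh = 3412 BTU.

Heat load = 24300 kWh × 3412 = 82,911,600 BTU
Gas: input = 82,911,600 / 0.97 = 85,475,876 BTU = 854.8 therm → 854.8 × $2.71 = $2,316.40; + 5 × $10.07 standing = $2,366.75
Electric: 82,911,600 BTU / 3412 = 24,300 kWh → × $0.0864 = $2,099.52; + 5 × $7.18 standing = $2,135.42
Difference = |$2,366.75 − $2,135.42| = $231.33

$231.33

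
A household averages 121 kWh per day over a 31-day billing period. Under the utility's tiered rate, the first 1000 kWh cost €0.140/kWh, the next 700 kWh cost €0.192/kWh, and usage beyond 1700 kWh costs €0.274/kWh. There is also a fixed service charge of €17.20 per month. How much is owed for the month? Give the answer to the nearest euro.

Usage = 121 kWh/day × 31 days = 3751 kWh
First 1000 kWh × €0.140 = €140.00
Next 700 kWh × €0.192 = €134.40
Remaining 2051 kWh × €0.274 = €561.97
Energy charge = €836.37; + service €17.20 = €853.57 ≈ €854

€854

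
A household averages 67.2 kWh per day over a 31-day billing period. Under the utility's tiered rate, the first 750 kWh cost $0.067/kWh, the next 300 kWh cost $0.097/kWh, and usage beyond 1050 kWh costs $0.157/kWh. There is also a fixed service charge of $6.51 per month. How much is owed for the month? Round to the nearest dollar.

Usage = 67.2 kWh/day × 31 days = 2083.2 kWh
First 750 kWh × $0.067 = $50.25
Next 300 kWh × $0.097 = $29.10
Remaining 1033.2 kWh × $0.157 = $162.21
Energy charge = $241.56; + service $6.51 = $248.07 ≈ $248

$248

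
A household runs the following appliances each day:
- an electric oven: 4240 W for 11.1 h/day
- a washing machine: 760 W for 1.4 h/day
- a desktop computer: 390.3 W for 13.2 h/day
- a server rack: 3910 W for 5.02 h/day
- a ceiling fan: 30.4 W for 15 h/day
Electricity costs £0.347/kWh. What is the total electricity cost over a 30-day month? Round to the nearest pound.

£764

electric oven: 4240 W × 11.1 h × 30 d = 1,411,920 Wh = 1,412 kWh
washing machine: 760 W × 1.4 h × 30 d = 31,920 Wh = 31.92 kWh
desktop computer: 390.3 W × 13.2 h × 30 d = 154,559 Wh = 154.6 kWh
server rack: 3910 W × 5.02 h × 30 d = 588,846 Wh = 588.8 kWh
ceiling fan: 30.4 W × 15 h × 30 d = 13,680 Wh = 13.68 kWh
Total energy = 1,412 + 31.92 + 154.6 + 588.8 + 13.68 = 2,201 kWh
Cost = 2,201 kWh × £0.347 = £763.72 ≈ £764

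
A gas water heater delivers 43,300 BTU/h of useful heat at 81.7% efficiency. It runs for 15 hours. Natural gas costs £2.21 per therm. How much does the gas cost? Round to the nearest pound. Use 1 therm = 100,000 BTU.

Heat delivered = 43,300 BTU/h × 15 h = 649,500 BTU
Gas input = 649,500 / 0.817 = 794,982 BTU
= 794,982 / 100,000 = 7.95 therm
Cost = 7.95 × £2.21/therm = £17.57 ≈ £18

£18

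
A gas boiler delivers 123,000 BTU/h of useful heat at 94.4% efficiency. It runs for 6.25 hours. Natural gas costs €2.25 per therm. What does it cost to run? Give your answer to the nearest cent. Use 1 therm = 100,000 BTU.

Heat delivered = 123,000 BTU/h × 6.25 h = 768,750 BTU
Gas input = 768,750 / 0.944 = 814,354 BTU
= 814,354 / 100,000 = 8.144 therm
Cost = 8.144 × €2.25/therm = €18.32

€18.32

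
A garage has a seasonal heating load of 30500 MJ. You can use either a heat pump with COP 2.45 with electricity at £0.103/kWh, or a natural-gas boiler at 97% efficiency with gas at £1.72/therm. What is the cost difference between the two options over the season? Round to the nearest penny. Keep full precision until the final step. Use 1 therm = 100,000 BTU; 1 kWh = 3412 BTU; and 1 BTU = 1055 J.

£156.42

Heat load = 30500 MJ = 30,500,000,000 J / 1055 = 28,909,953 BTU
Gas: input = 28,909,953 / 0.97 = 29,804,075 BTU = 298 therm → 298 × £1.72 = £512.63
Heat pump: 28,909,953 BTU / 3412 = 8,473 kWh heat; / 2.45 = 3,458 kWh in → × £0.103 = £356.21
Difference = |£512.63 − £356.21| = £156.42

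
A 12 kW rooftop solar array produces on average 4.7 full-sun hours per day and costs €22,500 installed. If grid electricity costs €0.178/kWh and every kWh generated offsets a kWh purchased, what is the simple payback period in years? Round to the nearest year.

6 years

Daily generation = 12 kW × 4.7 h = 56.4 kWh
Annual generation = 56.4 × 365 = 20586 kWh
Annual savings = 20586 × €0.178 = €3,664.31
Payback = €22,500 / €3,664.31 = 6.14 years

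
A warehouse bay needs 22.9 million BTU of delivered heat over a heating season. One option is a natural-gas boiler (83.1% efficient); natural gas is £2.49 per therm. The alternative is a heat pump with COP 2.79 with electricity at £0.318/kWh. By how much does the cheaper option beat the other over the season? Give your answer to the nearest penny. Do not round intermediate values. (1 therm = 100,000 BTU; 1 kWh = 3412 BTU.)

£78.81

Heat load = 22.9 × 10⁶ BTU = 22,900,000 BTU
Gas: input = 22,900,000 / 0.831 = 27,557,160 BTU = 275.6 therm → 275.6 × £2.49 = £686.17
Heat pump: 22,900,000 BTU / 3412 = 6,712 kWh heat; / 2.79 = 2,406 kWh in → × £0.318 = £764.98
Difference = |£686.17 − £764.98| = £78.81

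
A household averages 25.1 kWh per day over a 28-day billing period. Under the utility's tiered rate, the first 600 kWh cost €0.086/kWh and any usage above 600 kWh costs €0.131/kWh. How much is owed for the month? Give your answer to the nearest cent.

Usage = 25.1 kWh/day × 28 days = 702.8 kWh
First 600 kWh × €0.086 = €51.60
Remaining 102.8 kWh × €0.131 = €13.47
Total = €65.07

€65.07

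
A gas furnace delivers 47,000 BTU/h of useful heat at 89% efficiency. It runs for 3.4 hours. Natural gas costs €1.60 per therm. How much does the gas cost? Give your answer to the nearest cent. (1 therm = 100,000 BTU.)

Heat delivered = 47,000 BTU/h × 3.4 h = 159,800 BTU
Gas input = 159,800 / 0.89 = 179,551 BTU
= 179,551 / 100,000 = 1.796 therm
Cost = 1.796 × €1.60/therm = €2.87

€2.87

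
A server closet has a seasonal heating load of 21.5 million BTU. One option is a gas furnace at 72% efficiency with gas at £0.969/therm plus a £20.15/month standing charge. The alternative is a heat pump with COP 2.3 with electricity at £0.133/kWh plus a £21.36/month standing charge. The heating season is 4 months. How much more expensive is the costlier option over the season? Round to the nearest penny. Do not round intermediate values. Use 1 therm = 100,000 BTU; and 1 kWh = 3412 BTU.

Heat load = 21.5 × 10⁶ BTU = 21,500,000 BTU
Gas: input = 21,500,000 / 0.72 = 29,861,111 BTU = 298.6 therm → 298.6 × £0.969 = £289.35; + 4 × £20.15 standing = £369.95
Heat pump: 21,500,000 BTU / 3412 = 6,301 kWh heat; / 2.3 = 2,740 kWh in → × £0.133 = £364.38; + 4 × £21.36 standing = £449.82
Difference = |£369.95 − £449.82| = £79.86

£79.86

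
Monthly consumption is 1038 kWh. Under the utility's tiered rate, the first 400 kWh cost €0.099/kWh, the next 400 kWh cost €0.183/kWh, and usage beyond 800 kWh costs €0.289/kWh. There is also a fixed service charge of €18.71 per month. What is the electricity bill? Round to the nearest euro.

First 400 kWh × €0.099 = €39.60
Next 400 kWh × €0.183 = €73.20
Remaining 238 kWh × €0.289 = €68.78
Energy charge = €181.58; + service €18.71 = €200.29 ≈ €200

€200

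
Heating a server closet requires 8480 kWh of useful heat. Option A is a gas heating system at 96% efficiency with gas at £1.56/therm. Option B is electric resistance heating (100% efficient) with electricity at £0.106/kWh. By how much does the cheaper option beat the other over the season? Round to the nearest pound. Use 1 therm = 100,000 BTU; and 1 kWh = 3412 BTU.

£429

Heat load = 8480 kWh × 3412 = 28,933,760 BTU
Gas: input = 28,933,760 / 0.96 = 30,139,333 BTU = 301.4 therm → 301.4 × £1.56 = £470.17
Electric: 28,933,760 BTU / 3412 = 8,480 kWh → × £0.106 = £898.88
Difference = |£470.17 − £898.88| = £428.71 ≈ £429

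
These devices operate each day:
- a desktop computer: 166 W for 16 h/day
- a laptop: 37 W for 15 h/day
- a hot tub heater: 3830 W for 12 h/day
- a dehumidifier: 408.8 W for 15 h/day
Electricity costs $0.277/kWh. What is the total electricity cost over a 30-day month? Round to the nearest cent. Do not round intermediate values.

desktop computer: 166 W × 16 h × 30 d = 79,680 Wh = 79.68 kWh
laptop: 37 W × 15 h × 30 d = 16,650 Wh = 16.65 kWh
hot tub heater: 3830 W × 12 h × 30 d = 1,378,800 Wh = 1,379 kWh
dehumidifier: 408.8 W × 15 h × 30 d = 183,960 Wh = 184 kWh
Total energy = 79.68 + 16.65 + 1,379 + 184 = 1,659 kWh
Cost = 1,659 kWh × $0.277 = $459.57

$459.57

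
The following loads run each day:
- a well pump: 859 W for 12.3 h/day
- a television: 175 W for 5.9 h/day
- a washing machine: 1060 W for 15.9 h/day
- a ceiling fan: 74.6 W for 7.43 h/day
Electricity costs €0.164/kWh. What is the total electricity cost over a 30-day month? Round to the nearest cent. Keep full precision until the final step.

€142.71

well pump: 859 W × 12.3 h × 30 d = 316,971 Wh = 317 kWh
television: 175 W × 5.9 h × 30 d = 30,975 Wh = 30.98 kWh
washing machine: 1060 W × 15.9 h × 30 d = 505,620 Wh = 505.6 kWh
ceiling fan: 74.6 W × 7.43 h × 30 d = 16,628 Wh = 16.63 kWh
Total energy = 317 + 30.98 + 505.6 + 16.63 = 870.2 kWh
Cost = 870.2 kWh × €0.164 = €142.71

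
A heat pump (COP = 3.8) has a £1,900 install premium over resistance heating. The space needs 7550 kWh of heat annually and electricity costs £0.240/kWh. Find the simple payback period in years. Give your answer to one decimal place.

Resistance: 7550 kWh × £0.240 = £1,812.00/yr
Heat pump: 7550 / 3.8 = 1987 kWh in → × £0.240 = £476.84/yr
Annual savings = £1,335.16
Payback = £1,900 / £1,335.16 = 1.42 years

1.4 years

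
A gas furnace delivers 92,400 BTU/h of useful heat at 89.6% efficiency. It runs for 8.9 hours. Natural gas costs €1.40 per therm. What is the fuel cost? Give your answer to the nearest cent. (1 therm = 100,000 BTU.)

Heat delivered = 92,400 BTU/h × 8.9 h = 822,360 BTU
Gas input = 822,360 / 0.896 = 917,812 BTU
= 917,812 / 100,000 = 9.178 therm
Cost = 9.178 × €1.40/therm = €12.85

€12.85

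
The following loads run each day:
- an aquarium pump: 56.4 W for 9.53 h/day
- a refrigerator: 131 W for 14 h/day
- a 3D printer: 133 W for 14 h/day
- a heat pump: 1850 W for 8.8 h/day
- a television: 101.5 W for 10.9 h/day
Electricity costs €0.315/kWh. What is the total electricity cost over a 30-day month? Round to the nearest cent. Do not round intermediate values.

€204.31

aquarium pump: 56.4 W × 9.53 h × 30 d = 16,125 Wh = 16.12 kWh
refrigerator: 131 W × 14 h × 30 d = 55,020 Wh = 55.02 kWh
3D printer: 133 W × 14 h × 30 d = 55,860 Wh = 55.86 kWh
heat pump: 1850 W × 8.8 h × 30 d = 488,400 Wh = 488.4 kWh
television: 101.5 W × 10.9 h × 30 d = 33,191 Wh = 33.19 kWh
Total energy = 16.12 + 55.02 + 55.86 + 488.4 + 33.19 = 648.6 kWh
Cost = 648.6 kWh × €0.315 = €204.31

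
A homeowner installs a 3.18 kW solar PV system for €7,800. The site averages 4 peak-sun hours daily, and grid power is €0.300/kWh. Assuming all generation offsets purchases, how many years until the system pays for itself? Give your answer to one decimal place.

Daily generation = 3.18 kW × 4 h = 12.72 kWh
Annual generation = 12.72 × 365 = 4642.8 kWh
Annual savings = 4642.8 × €0.300 = €1,392.84
Payback = €7,800 / €1,392.84 = 5.6 years

5.6 years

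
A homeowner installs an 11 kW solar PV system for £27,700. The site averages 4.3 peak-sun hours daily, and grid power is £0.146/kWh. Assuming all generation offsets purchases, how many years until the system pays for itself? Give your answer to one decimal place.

Daily generation = 11 kW × 4.3 h = 47.3 kWh
Annual generation = 47.3 × 365 = 17264 kWh
Annual savings = 17264 × £0.146 = £2,520.62
Payback = £27,700 / £2,520.62 = 11 years

11.0 years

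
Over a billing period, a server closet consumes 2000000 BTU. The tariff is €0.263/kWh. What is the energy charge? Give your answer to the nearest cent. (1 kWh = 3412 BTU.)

2000000 BTU × (0.00029308 kWh/BTU) = 586.2 kWh
Cost = 586.2 kWh × €0.263/kWh = €154.16

€154.16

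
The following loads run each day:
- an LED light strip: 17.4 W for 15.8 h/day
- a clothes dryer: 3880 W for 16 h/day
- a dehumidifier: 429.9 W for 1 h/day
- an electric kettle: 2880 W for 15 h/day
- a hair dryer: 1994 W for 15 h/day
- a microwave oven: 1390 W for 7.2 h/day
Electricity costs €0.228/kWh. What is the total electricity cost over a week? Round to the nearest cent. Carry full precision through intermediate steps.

LED light strip: 17.4 W × 15.8 h × 7 d = 1,924 Wh = 1.924 kWh
clothes dryer: 3880 W × 16 h × 7 d = 434,560 Wh = 434.6 kWh
dehumidifier: 429.9 W × 1 h × 7 d = 3,009 Wh = 3.009 kWh
electric kettle: 2880 W × 15 h × 7 d = 302,400 Wh = 302.4 kWh
hair dryer: 1994 W × 15 h × 7 d = 209,370 Wh = 209.4 kWh
microwave oven: 1390 W × 7.2 h × 7 d = 70,056 Wh = 70.06 kWh
Total energy = 1.924 + 434.6 + 3.009 + 302.4 + 209.4 + 70.06 = 1,021 kWh
Cost = 1,021 kWh × €0.228 = €232.86

€232.86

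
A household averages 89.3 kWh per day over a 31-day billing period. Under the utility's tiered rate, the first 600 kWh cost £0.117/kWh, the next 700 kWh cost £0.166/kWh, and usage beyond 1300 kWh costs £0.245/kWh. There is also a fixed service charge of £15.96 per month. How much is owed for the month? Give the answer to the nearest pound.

£562

Usage = 89.3 kWh/day × 31 days = 2768.3 kWh
First 600 kWh × £0.117 = £70.20
Next 700 kWh × £0.166 = £116.20
Remaining 1468.3 kWh × £0.245 = £359.73
Energy charge = £546.13; + service £15.96 = £562.09 ≈ £562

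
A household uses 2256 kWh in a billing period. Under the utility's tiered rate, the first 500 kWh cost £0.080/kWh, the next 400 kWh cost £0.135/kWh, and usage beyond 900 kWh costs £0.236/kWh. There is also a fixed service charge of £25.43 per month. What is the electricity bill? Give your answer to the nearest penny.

First 500 kWh × £0.080 = £40.00
Next 400 kWh × £0.135 = £54.00
Remaining 1356 kWh × £0.236 = £320.02
Energy charge = £414.02; + service £25.43 = £439.45

£439.45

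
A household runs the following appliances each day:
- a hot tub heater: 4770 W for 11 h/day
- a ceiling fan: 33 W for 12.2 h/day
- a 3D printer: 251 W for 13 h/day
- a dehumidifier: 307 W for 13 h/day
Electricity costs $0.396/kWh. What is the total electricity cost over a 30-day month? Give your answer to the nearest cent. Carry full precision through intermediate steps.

$714.30

hot tub heater: 4770 W × 11 h × 30 d = 1,574,100 Wh = 1,574 kWh
ceiling fan: 33 W × 12.2 h × 30 d = 12,078 Wh = 12.08 kWh
3D printer: 251 W × 13 h × 30 d = 97,890 Wh = 97.89 kWh
dehumidifier: 307 W × 13 h × 30 d = 119,730 Wh = 119.7 kWh
Total energy = 1,574 + 12.08 + 97.89 + 119.7 = 1,804 kWh
Cost = 1,804 kWh × $0.396 = $714.30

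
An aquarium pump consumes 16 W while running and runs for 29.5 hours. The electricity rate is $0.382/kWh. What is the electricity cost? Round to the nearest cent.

Energy = 16 W × 29.5 h = 472 Wh = 0.472 kWh
Cost = 0.472 kWh × $0.382/kWh = $0.18

$0.18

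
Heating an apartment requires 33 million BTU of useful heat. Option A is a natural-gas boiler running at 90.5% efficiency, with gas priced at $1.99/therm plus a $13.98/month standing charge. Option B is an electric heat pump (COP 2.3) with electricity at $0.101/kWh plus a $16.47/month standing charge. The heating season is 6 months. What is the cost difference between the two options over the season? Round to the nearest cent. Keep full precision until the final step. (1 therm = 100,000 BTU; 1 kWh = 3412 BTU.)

$285.98

Heat load = 33 × 10⁶ BTU = 33,000,000 BTU
Gas: input = 33,000,000 / 0.905 = 36,464,088 BTU = 364.6 therm → 364.6 × $1.99 = $725.64; + 6 × $13.98 standing = $809.52
Heat pump: 33,000,000 BTU / 3412 = 9,672 kWh heat; / 2.3 = 4,205 kWh in → × $0.101 = $424.72; + 6 × $16.47 standing = $523.54
Difference = |$809.52 − $523.54| = $285.98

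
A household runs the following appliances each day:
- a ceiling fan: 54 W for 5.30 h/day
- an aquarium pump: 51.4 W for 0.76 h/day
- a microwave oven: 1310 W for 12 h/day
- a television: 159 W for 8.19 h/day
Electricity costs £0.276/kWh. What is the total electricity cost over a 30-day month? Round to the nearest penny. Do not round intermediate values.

ceiling fan: 54 W × 5.30 h × 30 d = 8,586 Wh = 8.586 kWh
aquarium pump: 51.4 W × 0.76 h × 30 d = 1,172 Wh = 1.172 kWh
microwave oven: 1310 W × 12 h × 30 d = 471,600 Wh = 471.6 kWh
television: 159 W × 8.19 h × 30 d = 39,066 Wh = 39.07 kWh
Total energy = 8.586 + 1.172 + 471.6 + 39.07 = 520.4 kWh
Cost = 520.4 kWh × £0.276 = £143.64

£143.64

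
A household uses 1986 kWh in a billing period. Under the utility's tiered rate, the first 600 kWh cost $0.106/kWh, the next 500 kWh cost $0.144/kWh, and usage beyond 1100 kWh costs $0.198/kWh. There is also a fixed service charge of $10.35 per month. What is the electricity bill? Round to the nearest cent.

First 600 kWh × $0.106 = $63.60
Next 500 kWh × $0.144 = $72.00
Remaining 886 kWh × $0.198 = $175.43
Energy charge = $311.03; + service $10.35 = $321.38

$321.38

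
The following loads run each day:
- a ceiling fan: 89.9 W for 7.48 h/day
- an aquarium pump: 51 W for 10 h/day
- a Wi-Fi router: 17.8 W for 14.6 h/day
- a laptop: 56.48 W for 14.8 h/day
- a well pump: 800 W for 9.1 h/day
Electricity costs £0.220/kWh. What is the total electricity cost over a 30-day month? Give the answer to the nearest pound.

ceiling fan: 89.9 W × 7.48 h × 30 d = 20,174 Wh = 20.17 kWh
aquarium pump: 51 W × 10 h × 30 d = 15,300 Wh = 15.3 kWh
Wi-Fi router: 17.8 W × 14.6 h × 30 d = 7,796 Wh = 7.796 kWh
laptop: 56.48 W × 14.8 h × 30 d = 25,077 Wh = 25.08 kWh
well pump: 800 W × 9.1 h × 30 d = 218,400 Wh = 218.4 kWh
Total energy = 20.17 + 15.3 + 7.796 + 25.08 + 218.4 = 286.7 kWh
Cost = 286.7 kWh × £0.220 = £63.08 ≈ £63

£63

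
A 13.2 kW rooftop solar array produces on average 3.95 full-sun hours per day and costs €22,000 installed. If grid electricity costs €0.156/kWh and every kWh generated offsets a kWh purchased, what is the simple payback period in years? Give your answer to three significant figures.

7.41 years

Daily generation = 13.2 kW × 3.95 h = 52.14 kWh
Annual generation = 52.14 × 365 = 19031 kWh
Annual savings = 19031 × €0.156 = €2,968.85
Payback = €22,000 / €2,968.85 = 7.41 years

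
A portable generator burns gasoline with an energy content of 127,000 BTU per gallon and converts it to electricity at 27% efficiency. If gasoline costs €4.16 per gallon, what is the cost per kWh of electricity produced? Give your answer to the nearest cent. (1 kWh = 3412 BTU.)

€0.41

Electrical output per gallon = 127,000 BTU × 0.27 / 3412 BTU/kWh = 10.05 kWh
Cost per kWh = €4.16 / 10.05 kWh = €0.414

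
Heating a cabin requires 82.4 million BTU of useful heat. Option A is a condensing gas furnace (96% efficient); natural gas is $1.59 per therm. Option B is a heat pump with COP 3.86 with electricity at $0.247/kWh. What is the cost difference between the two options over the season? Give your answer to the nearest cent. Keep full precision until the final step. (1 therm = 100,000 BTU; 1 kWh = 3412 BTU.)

$180.60

Heat load = 82.4 × 10⁶ BTU = 82,400,000 BTU
Gas: input = 82,400,000 / 0.96 = 85,833,333 BTU = 858.3 therm → 858.3 × $1.59 = $1,364.75
Heat pump: 82,400,000 BTU / 3412 = 24,150 kWh heat; / 3.86 = 6,256 kWh in → × $0.247 = $1,545.35
Difference = |$1,364.75 − $1,545.35| = $180.60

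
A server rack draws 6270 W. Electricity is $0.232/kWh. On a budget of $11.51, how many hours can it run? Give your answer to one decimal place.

7.9 h

Energy budget = $11.51 / $0.232 per kWh = 49.61 kWh = 49,612 Wh
Runtime = 49,612 Wh / 6270 W = 7.913 h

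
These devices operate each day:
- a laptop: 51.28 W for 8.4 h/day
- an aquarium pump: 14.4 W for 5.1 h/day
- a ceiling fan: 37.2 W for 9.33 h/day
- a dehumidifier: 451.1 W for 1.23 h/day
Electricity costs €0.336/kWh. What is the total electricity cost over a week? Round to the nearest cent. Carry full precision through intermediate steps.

laptop: 51.28 W × 8.4 h × 7 d = 3,015 Wh = 3.015 kWh
aquarium pump: 14.4 W × 5.1 h × 7 d = 514 Wh = 0.5141 kWh
ceiling fan: 37.2 W × 9.33 h × 7 d = 2,430 Wh = 2.43 kWh
dehumidifier: 451.1 W × 1.23 h × 7 d = 3,884 Wh = 3.884 kWh
Total energy = 3.015 + 0.5141 + 2.43 + 3.884 = 9.843 kWh
Cost = 9.843 kWh × €0.336 = €3.31

€3.31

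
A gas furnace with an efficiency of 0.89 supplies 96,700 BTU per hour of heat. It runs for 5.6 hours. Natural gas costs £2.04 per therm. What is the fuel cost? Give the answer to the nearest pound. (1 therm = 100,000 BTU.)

£12

Heat delivered = 96,700 BTU/h × 5.6 h = 541,520 BTU
Gas input = 541,520 / 0.89 = 608,449 BTU
= 608,449 / 100,000 = 6.084 therm
Cost = 6.084 × £2.04/therm = £12.41 ≈ £12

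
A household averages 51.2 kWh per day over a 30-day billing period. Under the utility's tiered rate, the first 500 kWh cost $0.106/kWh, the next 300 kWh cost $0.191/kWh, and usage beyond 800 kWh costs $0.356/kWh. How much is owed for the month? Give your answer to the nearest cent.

$372.32

Usage = 51.2 kWh/day × 30 days = 1536 kWh
First 500 kWh × $0.106 = $53.00
Next 300 kWh × $0.191 = $57.30
Remaining 736 kWh × $0.356 = $262.02
Total = $372.32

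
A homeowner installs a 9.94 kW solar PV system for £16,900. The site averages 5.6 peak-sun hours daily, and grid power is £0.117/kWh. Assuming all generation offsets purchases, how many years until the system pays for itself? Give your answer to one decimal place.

7.1 years

Daily generation = 9.94 kW × 5.6 h = 55.66 kWh
Annual generation = 55.66 × 365 = 20317 kWh
Annual savings = 20317 × £0.117 = £2,377.13
Payback = £16,900 / £2,377.13 = 7.11 years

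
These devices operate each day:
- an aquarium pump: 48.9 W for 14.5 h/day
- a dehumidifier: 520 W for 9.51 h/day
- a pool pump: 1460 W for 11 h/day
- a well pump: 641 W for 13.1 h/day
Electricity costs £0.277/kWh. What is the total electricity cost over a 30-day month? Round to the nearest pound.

aquarium pump: 48.9 W × 14.5 h × 30 d = 21,272 Wh = 21.27 kWh
dehumidifier: 520 W × 9.51 h × 30 d = 148,356 Wh = 148.4 kWh
pool pump: 1460 W × 11 h × 30 d = 481,800 Wh = 481.8 kWh
well pump: 641 W × 13.1 h × 30 d = 251,913 Wh = 251.9 kWh
Total energy = 21.27 + 148.4 + 481.8 + 251.9 = 903.3 kWh
Cost = 903.3 kWh × £0.277 = £250.23 ≈ £250

£250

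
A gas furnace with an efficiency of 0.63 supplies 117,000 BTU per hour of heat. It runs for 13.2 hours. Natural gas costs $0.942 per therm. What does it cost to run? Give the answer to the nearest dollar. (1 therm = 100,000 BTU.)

Heat delivered = 117,000 BTU/h × 13.2 h = 1,544,400 BTU
Gas input = 1,544,400 / 0.63 = 2,451,429 BTU
= 2,451,429 / 100,000 = 24.51 therm
Cost = 24.51 × $0.942/therm = $23.09 ≈ $23

$23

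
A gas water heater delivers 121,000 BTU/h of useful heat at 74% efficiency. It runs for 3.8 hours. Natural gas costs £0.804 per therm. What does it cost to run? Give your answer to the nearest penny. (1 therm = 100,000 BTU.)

£5.00

Heat delivered = 121,000 BTU/h × 3.8 h = 459,800 BTU
Gas input = 459,800 / 0.74 = 621,351 BTU
= 621,351 / 100,000 = 6.214 therm
Cost = 6.214 × £0.804/therm = £5.00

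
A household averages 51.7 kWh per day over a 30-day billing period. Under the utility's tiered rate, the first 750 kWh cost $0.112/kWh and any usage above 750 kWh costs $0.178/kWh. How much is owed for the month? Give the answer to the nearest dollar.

Usage = 51.7 kWh/day × 30 days = 1551 kWh
First 750 kWh × $0.112 = $84.00
Remaining 801 kWh × $0.178 = $142.58
Total = $226.58 ≈ $227

$227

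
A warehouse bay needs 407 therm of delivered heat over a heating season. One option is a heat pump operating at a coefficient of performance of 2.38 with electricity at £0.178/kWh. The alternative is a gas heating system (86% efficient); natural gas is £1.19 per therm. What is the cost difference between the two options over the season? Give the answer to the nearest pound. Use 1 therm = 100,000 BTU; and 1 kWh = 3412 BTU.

£329

Heat load = 407 therm × 100,000 = 40,700,000 BTU
Gas: input = 40,700,000 / 0.86 = 47,325,581 BTU = 473.3 therm → 473.3 × £1.19 = £563.17
Heat pump: 40,700,000 BTU / 3412 = 11,930 kWh heat; / 2.38 = 5,012 kWh in → × £0.178 = £892.13
Difference = |£563.17 − £892.13| = £328.96 ≈ £329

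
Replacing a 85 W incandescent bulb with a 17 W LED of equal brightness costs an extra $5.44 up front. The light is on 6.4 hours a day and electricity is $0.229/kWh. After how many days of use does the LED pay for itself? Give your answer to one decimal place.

54.6 days

Power saved = 85 − 17 = 68 W
Daily energy saved = 68 W × 6.4 h = 435.2 Wh = 0.4352 kWh
Daily savings = 0.4352 × $0.229 = $0.0997
Payback = $5.44 / $0.0997 per day = 54.59 days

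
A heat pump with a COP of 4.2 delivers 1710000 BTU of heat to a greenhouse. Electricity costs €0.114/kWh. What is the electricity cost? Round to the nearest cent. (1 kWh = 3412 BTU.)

€13.60

Heat delivered = 1,710,000 BTU / 3412 = 501.2 kWh
Electrical input = 501.2 kWh / 4.2 = 119.3 kWh
Cost = 119.3 × €0.114/kWh = €13.60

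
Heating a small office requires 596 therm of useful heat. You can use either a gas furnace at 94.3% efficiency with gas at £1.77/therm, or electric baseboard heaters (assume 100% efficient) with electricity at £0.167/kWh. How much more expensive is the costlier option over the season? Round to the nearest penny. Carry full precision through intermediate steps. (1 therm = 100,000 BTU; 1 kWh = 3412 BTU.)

£1798.43

Heat load = 596 therm × 100,000 = 59,600,000 BTU
Gas: input = 59,600,000 / 0.943 = 63,202,545 BTU = 632 therm → 632 × £1.77 = £1,118.69
Electric: 59,600,000 BTU / 3412 = 17,470 kWh → × £0.167 = £2,917.12
Difference = |£1,118.69 − £2,917.12| = £1,798.43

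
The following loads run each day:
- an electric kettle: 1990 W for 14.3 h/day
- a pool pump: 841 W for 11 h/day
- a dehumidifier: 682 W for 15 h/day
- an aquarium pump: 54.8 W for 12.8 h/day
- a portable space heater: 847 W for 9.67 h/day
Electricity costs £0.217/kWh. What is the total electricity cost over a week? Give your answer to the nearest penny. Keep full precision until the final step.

electric kettle: 1990 W × 14.3 h × 7 d = 199,199 Wh = 199.2 kWh
pool pump: 841 W × 11 h × 7 d = 64,757 Wh = 64.76 kWh
dehumidifier: 682 W × 15 h × 7 d = 71,610 Wh = 71.61 kWh
aquarium pump: 54.8 W × 12.8 h × 7 d = 4,910 Wh = 4.91 kWh
portable space heater: 847 W × 9.67 h × 7 d = 57,333 Wh = 57.33 kWh
Total energy = 199.2 + 64.76 + 71.61 + 4.91 + 57.33 = 397.8 kWh
Cost = 397.8 kWh × £0.217 = £86.32

£86.32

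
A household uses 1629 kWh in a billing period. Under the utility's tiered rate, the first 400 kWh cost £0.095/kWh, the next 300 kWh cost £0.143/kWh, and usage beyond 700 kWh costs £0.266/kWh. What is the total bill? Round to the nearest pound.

£328

First 400 kWh × £0.095 = £38.00
Next 300 kWh × £0.143 = £42.90
Remaining 929 kWh × £0.266 = £247.11
Total = £328.01 ≈ £328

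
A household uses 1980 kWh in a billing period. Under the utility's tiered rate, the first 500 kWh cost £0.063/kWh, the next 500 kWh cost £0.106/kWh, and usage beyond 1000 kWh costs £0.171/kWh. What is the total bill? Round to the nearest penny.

First 500 kWh × £0.063 = £31.50
Next 500 kWh × £0.106 = £53.00
Remaining 980 kWh × £0.171 = £167.58
Total = £252.08

£252.08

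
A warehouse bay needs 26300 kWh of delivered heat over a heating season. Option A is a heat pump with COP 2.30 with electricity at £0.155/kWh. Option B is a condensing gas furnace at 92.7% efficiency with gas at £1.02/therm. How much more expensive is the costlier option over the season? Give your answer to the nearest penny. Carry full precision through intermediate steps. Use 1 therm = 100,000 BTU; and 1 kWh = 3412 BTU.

Heat load = 26300 kWh × 3412 = 89,735,600 BTU
Gas: input = 89,735,600 / 0.927 = 96,802,157 BTU = 968 therm → 968 × £1.02 = £987.38
Heat pump: 89,735,600 BTU / 3412 = 26,300 kWh heat; / 2.30 = 11,430 kWh in → × £0.155 = £1,772.39
Difference = |£987.38 − £1,772.39| = £785.01

£785.01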